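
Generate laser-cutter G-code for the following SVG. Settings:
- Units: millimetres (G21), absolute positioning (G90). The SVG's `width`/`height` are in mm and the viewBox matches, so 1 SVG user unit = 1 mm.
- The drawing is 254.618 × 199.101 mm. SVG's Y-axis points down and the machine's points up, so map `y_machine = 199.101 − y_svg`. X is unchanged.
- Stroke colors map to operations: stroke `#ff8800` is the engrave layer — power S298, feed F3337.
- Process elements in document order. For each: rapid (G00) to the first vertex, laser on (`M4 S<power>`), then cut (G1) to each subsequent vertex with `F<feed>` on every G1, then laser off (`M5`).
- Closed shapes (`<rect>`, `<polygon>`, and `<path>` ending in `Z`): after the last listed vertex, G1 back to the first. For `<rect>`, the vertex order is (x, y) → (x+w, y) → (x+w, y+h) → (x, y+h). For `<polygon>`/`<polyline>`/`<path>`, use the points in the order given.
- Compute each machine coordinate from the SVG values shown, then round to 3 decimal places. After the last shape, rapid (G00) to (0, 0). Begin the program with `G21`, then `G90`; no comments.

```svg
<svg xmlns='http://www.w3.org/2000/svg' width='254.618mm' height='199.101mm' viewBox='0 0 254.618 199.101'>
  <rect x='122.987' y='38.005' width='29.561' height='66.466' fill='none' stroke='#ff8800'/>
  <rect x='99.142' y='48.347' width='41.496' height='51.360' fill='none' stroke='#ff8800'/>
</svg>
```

1 u = 1 mm; y_m = 199.101 − y.

[1] `<rect>` rectangle, #ff8800→engrave S298 F3337: (122.987,161.096) → (152.548,161.096) → (152.548,94.630) → (122.987,94.630) → (122.987,161.096) (closed)

[2] `<rect>` rectangle, #ff8800→engrave S298 F3337: (99.142,150.754) → (140.638,150.754) → (140.638,99.394) → (99.142,99.394) → (99.142,150.754) (closed)

G21
G90
G00 X122.987 Y161.096
M4 S298
G1 X152.548 Y161.096 F3337
G1 X152.548 Y94.630 F3337
G1 X122.987 Y94.630 F3337
G1 X122.987 Y161.096 F3337
M5
G00 X99.142 Y150.754
M4 S298
G1 X140.638 Y150.754 F3337
G1 X140.638 Y99.394 F3337
G1 X99.142 Y99.394 F3337
G1 X99.142 Y150.754 F3337
M5
G00 X0.000 Y0.000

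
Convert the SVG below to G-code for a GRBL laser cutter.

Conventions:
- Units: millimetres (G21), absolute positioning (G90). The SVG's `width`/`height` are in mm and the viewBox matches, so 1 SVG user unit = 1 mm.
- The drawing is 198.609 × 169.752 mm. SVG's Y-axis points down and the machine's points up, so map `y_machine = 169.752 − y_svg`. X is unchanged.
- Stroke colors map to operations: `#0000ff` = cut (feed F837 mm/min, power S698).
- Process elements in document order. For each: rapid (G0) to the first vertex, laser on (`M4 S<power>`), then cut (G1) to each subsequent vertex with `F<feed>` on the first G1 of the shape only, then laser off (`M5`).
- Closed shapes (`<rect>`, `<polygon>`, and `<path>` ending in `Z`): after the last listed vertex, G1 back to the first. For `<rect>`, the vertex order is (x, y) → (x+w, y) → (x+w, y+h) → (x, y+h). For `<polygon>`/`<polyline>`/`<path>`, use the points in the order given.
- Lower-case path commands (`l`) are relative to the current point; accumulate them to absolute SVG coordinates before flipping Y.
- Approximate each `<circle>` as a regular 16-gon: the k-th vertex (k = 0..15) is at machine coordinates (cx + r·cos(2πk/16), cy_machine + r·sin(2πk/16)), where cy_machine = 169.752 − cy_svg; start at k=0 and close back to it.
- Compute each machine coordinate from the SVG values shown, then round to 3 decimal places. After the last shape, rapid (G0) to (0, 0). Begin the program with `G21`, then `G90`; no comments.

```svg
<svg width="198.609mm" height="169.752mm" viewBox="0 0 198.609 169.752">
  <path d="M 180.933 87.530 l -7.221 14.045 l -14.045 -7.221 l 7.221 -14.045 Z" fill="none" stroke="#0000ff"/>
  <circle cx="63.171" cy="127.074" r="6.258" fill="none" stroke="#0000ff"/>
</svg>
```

G21
G90
G0 X180.933 Y82.222
M4 S698
G1 X173.712 Y68.177 F837
G1 X159.667 Y75.398
G1 X166.888 Y89.443
G1 X180.933 Y82.222
M5
G0 X69.429 Y42.678
M4 S698
G1 X68.953 Y45.073 F837
G1 X67.596 Y47.103
G1 X65.566 Y48.460
G1 X63.171 Y48.936
G1 X60.776 Y48.460
G1 X58.746 Y47.103
G1 X57.389 Y45.073
G1 X56.913 Y42.678
G1 X57.389 Y40.283
G1 X58.746 Y38.253
G1 X60.776 Y36.896
G1 X63.171 Y36.420
G1 X65.566 Y36.896
G1 X67.596 Y38.253
G1 X68.953 Y40.283
G1 X69.429 Y42.678
M5
G0 X0.000 Y0.000

1 u = 1 mm; y_m = 169.752 − y.

[1] `<path>` regular polygon, #0000ff→cut S698 F837: (180.933,82.222) → (173.712,68.177) → (159.667,75.398) → (166.888,89.443) → (180.933,82.222) (closed)

[2] `<circle>` circle, #0000ff→cut S698 F837: (69.429,42.678) → (68.953,45.073) → (67.596,47.103) → (65.566,48.460) → (63.171,48.936) → (60.776,48.460) → (58.746,47.103) → (57.389,45.073) → (56.913,42.678) → (57.389,40.283) → (58.746,38.253) → (60.776,36.896) → (63.171,36.420) → (65.566,36.896) → (67.596,38.253) → (68.953,40.283) → (69.429,42.678) (closed)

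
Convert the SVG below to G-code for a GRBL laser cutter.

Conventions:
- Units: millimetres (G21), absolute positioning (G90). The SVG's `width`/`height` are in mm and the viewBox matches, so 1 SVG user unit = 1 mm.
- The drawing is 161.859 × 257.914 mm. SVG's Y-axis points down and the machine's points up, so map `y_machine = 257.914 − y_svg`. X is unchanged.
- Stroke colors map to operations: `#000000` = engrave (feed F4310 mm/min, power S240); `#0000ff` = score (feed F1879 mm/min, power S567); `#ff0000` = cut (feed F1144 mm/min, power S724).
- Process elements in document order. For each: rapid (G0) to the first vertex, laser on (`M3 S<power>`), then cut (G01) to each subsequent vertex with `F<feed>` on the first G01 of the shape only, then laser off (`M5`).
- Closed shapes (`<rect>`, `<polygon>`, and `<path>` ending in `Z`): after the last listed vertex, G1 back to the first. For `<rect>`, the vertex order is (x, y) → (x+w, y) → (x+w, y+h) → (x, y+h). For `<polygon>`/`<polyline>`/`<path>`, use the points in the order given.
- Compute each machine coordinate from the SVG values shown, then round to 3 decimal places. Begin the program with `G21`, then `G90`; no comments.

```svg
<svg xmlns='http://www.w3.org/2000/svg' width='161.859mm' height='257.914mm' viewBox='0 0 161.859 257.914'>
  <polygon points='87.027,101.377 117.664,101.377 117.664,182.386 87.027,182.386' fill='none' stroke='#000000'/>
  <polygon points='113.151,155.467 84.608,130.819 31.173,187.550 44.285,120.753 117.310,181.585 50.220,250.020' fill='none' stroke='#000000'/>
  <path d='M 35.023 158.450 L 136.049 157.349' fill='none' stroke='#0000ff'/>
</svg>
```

G21
G90
G0 X87.027 Y156.537
M3 S240
G01 X117.664 Y156.537 F4310
G01 X117.664 Y75.528
G01 X87.027 Y75.528
G01 X87.027 Y156.537
M5
G0 X113.151 Y102.447
M3 S240
G01 X84.608 Y127.095 F4310
G01 X31.173 Y70.364
G01 X44.285 Y137.161
G01 X117.310 Y76.329
G01 X50.220 Y7.894
G01 X113.151 Y102.447
M5
G0 X35.023 Y99.464
M3 S567
G01 X136.049 Y100.565 F1879
M5

Since the viewBox matches the mm dimensions, user units are millimetres directly. The only transform is the Y-flip y_m = 257.914 − y_svg.

Shape 1 is a rectangle drawn with `<polygon>`. Its stroke #000000 means engrave at S240, F4310. After flipping Y the toolpath is (87.027,156.537) → (117.664,156.537) → (117.664,75.528) → (87.027,75.528) → (87.027,156.537), returning to the start.

Shape 2 is a closed polygon drawn with `<polygon>`. Its stroke #000000 means engrave at S240, F4310. After flipping Y the toolpath is (113.151,102.447) → (84.608,127.095) → (31.173,70.364) → (44.285,137.161) → (117.310,76.329) → (50.220,7.894) → (113.151,102.447), returning to the start.

Shape 3 is a line segment drawn with `<path>`. Its stroke #0000ff means score at S567, F1879. After flipping Y the toolpath is (35.023,99.464) → (136.049,100.565).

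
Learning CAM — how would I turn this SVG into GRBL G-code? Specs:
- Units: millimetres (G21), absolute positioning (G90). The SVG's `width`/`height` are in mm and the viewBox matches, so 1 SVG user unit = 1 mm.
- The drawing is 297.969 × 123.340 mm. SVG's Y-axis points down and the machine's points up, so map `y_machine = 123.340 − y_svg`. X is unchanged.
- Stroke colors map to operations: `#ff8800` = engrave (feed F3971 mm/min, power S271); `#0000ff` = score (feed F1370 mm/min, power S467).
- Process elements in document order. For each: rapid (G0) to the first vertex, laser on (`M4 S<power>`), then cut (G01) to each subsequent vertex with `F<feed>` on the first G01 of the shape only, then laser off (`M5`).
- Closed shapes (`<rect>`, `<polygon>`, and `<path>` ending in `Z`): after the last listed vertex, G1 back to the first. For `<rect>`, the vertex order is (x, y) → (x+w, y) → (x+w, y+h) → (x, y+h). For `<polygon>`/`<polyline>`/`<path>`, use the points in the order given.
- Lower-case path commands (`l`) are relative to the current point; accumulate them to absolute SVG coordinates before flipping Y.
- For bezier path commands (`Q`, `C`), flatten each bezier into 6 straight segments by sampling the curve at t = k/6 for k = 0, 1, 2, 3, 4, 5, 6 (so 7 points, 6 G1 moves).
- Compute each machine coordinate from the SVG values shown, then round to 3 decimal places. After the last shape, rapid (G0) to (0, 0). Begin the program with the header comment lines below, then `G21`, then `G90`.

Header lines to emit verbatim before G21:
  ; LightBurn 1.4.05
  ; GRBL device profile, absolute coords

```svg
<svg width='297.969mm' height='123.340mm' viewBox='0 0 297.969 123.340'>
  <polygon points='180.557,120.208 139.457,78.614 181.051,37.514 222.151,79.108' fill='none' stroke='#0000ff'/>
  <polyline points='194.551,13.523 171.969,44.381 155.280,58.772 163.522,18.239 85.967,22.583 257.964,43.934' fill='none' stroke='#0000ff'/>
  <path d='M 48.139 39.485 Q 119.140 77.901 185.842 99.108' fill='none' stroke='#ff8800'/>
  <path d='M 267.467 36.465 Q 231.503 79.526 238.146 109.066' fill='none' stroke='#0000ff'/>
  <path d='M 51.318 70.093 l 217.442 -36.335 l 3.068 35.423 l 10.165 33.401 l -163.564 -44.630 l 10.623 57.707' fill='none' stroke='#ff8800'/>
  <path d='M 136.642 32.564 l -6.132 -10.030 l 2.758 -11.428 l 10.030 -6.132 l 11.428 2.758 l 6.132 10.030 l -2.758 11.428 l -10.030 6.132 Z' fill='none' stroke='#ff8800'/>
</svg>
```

; LightBurn 1.4.05
; GRBL device profile, absolute coords
G21
G90
G0 X180.557 Y3.132
M4 S467
G01 X139.457 Y44.726 F1370
G01 X181.051 Y85.826
G01 X222.151 Y44.232
G01 X180.557 Y3.132
M5
G0 X194.551 Y109.817
M4 S467
G01 X171.969 Y78.959 F1370
G01 X155.280 Y64.568
G01 X163.522 Y105.101
G01 X85.967 Y100.757
G01 X257.964 Y79.406
M5
G0 X48.139 Y83.855
M4 S271
G01 X71.687 Y71.528 F3971
G01 X94.995 Y60.156
G01 X118.065 Y49.741
G01 X140.896 Y40.282
G01 X163.489 Y31.779
G01 X185.842 Y24.232
M5
G0 X267.467 Y86.875
M4 S467
G01 X256.663 Y72.897 F1370
G01 X248.225 Y59.670
G01 X242.155 Y47.194
G01 X238.451 Y35.470
G01 X237.115 Y24.496
G01 X238.146 Y14.274
M5
G0 X51.318 Y53.247
M4 S271
G01 X268.760 Y89.582 F3971
G01 X271.828 Y54.159
G01 X281.993 Y20.758
G01 X118.429 Y65.388
G01 X129.052 Y7.681
M5
G0 X136.642 Y90.776
M4 S271
G01 X130.510 Y100.806 F3971
G01 X133.268 Y112.234
G01 X143.298 Y118.366
G01 X154.726 Y115.608
G01 X160.858 Y105.578
G01 X158.100 Y94.150
G01 X148.070 Y88.018
G01 X136.642 Y90.776
M5
G0 X0.000 Y0.000

1 u = 1 mm; y_m = 123.340 − y.

[1] `<polygon>` regular polygon, #0000ff→score S467 F1370: (180.557,3.132) → (139.457,44.726) → (181.051,85.826) → (222.151,44.232) → (180.557,3.132) (closed)

[2] `<polyline>` open polyline, #0000ff→score S467 F1370: (194.551,109.817) → (171.969,78.959) → (155.280,64.568) → (163.522,105.101) → (85.967,100.757) → (257.964,79.406)

[3] `<path>` quadratic bezier, #ff8800→engrave S271 F3971: (48.139,83.855) → (71.687,71.528) → (94.995,60.156) → (118.065,49.741) → (140.896,40.282) → (163.489,31.779) → (185.842,24.232)

[4] `<path>` quadratic bezier, #0000ff→score S467 F1370: (267.467,86.875) → (256.663,72.897) → (248.225,59.670) → (242.155,47.194) → (238.451,35.470) → (237.115,24.496) → (238.146,14.274)

[5] `<path>` open polyline, #ff8800→engrave S271 F3971: (51.318,53.247) → (268.760,89.582) → (271.828,54.159) → (281.993,20.758) → (118.429,65.388) → (129.052,7.681)

[6] `<path>` regular polygon, #ff8800→engrave S271 F3971: (136.642,90.776) → (130.510,100.806) → (133.268,112.234) → (143.298,118.366) → (154.726,115.608) → (160.858,105.578) → (158.100,94.150) → (148.070,88.018) → (136.642,90.776) (closed)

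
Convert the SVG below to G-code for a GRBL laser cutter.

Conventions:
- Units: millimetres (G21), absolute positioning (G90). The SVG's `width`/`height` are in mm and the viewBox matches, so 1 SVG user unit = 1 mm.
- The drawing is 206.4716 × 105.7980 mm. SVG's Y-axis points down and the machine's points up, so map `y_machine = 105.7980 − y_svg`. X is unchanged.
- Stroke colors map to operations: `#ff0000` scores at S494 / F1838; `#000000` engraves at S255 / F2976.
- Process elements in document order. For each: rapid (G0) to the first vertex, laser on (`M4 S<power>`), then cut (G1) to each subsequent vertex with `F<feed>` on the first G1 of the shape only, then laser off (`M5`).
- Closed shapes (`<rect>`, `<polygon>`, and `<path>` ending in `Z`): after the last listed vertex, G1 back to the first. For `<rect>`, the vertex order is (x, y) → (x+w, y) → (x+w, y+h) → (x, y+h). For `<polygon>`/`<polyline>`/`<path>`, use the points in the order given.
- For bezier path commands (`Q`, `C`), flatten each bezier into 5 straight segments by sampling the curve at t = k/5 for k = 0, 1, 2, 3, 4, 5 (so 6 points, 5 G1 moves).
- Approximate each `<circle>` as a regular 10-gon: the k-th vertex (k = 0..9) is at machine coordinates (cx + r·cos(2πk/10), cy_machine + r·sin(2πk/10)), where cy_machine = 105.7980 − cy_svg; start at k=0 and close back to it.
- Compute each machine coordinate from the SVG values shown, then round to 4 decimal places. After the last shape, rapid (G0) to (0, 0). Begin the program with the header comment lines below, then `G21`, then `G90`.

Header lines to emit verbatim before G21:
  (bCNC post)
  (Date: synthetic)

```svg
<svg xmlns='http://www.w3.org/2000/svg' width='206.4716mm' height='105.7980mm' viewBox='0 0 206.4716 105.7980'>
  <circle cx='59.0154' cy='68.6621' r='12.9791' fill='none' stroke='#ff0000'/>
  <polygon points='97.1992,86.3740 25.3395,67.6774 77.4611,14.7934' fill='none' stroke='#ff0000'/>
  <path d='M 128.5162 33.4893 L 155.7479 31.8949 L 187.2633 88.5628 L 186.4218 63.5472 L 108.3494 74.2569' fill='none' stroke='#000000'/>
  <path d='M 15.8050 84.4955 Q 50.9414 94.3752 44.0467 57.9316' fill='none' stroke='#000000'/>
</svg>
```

(bCNC post)
(Date: synthetic)
G21
G90
G0 X71.9945 Y37.1359
M4 S494
G1 X69.5157 Y44.7648 F1838
G1 X63.0262 Y49.4798
G1 X55.0046 Y49.4798
G1 X48.5151 Y44.7648
G1 X46.0363 Y37.1359
G1 X48.5151 Y29.5070
G1 X55.0046 Y24.7920
G1 X63.0262 Y24.7920
G1 X69.5157 Y29.5070
G1 X71.9945 Y37.1359
M5
G0 X97.1992 Y19.4240
M4 S494
G1 X25.3395 Y38.1206 F1838
G1 X77.4611 Y91.0046
G1 X97.1992 Y19.4240
M5
G0 X128.5162 Y72.3087
M4 S255
G1 X155.7479 Y73.9031 F2976
G1 X187.2633 Y17.2352
G1 X186.4218 Y42.2508
G1 X108.3494 Y31.5411
M5
G0 X15.8050 Y21.3025
M4 S255
G1 X28.1783 Y19.2036 F2976
G1 X37.1891 Y20.8105
G1 X42.8375 Y26.1232
G1 X45.1233 Y35.1419
G1 X44.0467 Y47.8664
M5
G0 X0.0000 Y0.0000

1 u = 1 mm; y_m = 105.7980 − y.

[1] `<circle>` circle, #ff0000→score S494 F1838: (71.9945,37.1359) → (69.5157,44.7648) → (63.0262,49.4798) → (55.0046,49.4798) → (48.5151,44.7648) → (46.0363,37.1359) → (48.5151,29.5070) → (55.0046,24.7920) → (63.0262,24.7920) → (69.5157,29.5070) → (71.9945,37.1359) (closed)

[2] `<polygon>` regular polygon, #ff0000→score S494 F1838: (97.1992,19.4240) → (25.3395,38.1206) → (77.4611,91.0046) → (97.1992,19.4240) (closed)

[3] `<path>` open polyline, #000000→engrave S255 F2976: (128.5162,72.3087) → (155.7479,73.9031) → (187.2633,17.2352) → (186.4218,42.2508) → (108.3494,31.5411)

[4] `<path>` quadratic bezier, #000000→engrave S255 F2976: (15.8050,21.3025) → (28.1783,19.2036) → (37.1891,20.8105) → (42.8375,26.1232) → (45.1233,35.1419) → (44.0467,47.8664)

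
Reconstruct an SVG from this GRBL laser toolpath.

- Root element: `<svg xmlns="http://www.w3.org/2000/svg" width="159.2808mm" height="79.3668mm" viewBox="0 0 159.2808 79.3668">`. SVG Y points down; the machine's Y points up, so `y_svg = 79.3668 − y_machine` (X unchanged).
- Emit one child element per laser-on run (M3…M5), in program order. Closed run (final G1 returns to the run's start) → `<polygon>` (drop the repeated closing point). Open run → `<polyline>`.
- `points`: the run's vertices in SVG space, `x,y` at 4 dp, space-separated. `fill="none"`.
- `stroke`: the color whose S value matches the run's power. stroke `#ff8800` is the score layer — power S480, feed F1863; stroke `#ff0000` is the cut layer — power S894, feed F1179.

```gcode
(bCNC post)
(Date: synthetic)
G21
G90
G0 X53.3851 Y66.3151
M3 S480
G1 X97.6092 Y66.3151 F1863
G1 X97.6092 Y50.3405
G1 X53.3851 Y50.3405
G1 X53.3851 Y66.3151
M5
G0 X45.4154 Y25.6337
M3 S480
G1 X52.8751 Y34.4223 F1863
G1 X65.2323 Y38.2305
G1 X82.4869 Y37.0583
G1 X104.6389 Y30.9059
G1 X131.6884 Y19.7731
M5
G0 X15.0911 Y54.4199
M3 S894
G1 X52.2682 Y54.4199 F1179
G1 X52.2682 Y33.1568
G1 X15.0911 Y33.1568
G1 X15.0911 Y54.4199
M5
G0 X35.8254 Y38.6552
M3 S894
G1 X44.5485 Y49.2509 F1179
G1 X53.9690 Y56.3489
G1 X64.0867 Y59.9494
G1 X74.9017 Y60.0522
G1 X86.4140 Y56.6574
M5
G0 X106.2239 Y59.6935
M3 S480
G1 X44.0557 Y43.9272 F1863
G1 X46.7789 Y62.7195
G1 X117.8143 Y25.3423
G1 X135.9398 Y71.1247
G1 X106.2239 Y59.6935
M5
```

Each laser-on run becomes one SVG element. Flip Y back into SVG space with y_svg = 79.3668 − y_machine.

Run 1: the run's S480 means `#ff8800` (score). The run returns to its start, so emit a `<polygon>` with points (Y-flipped): 53.3851,13.0517 97.6092,13.0517 97.6092,29.0263 53.3851,29.0263.

Run 2: the run's S480 means `#ff8800` (score). The run is open, so emit a `<polyline>` with points (Y-flipped): 45.4154,53.7331 52.8751,44.9445 65.2323,41.1363 82.4869,42.3085 104.6389,48.4609 131.6884,59.5937.

Run 3: S894 ⇒ cut layer `#ff0000`. The run returns to its start, so emit a `<polygon>` with points (Y-flipped): 15.0911,24.9469 52.2682,24.9469 52.2682,46.2100 15.0911,46.2100.

Run 4: the run's S894 means `#ff0000` (cut). The run is open, so emit a `<polyline>` with points (Y-flipped): 35.8254,40.7116 44.5485,30.1159 53.9690,23.0179 64.0867,19.4174 74.9017,19.3146 86.4140,22.7094.

Run 5: S480 ⇒ score layer `#ff8800`. The run returns to its start, so emit a `<polygon>` with points (Y-flipped): 106.2239,19.6733 44.0557,35.4396 46.7789,16.6473 117.8143,54.0245 135.9398,8.2421.

<svg xmlns="http://www.w3.org/2000/svg" width="159.2808mm" height="79.3668mm" viewBox="0 0 159.2808 79.3668">
  <polygon points="53.3851,13.0517 97.6092,13.0517 97.6092,29.0263 53.3851,29.0263" fill="none" stroke="#ff8800"/>
  <polyline points="45.4154,53.7331 52.8751,44.9445 65.2323,41.1363 82.4869,42.3085 104.6389,48.4609 131.6884,59.5937" fill="none" stroke="#ff8800"/>
  <polygon points="15.0911,24.9469 52.2682,24.9469 52.2682,46.2100 15.0911,46.2100" fill="none" stroke="#ff0000"/>
  <polyline points="35.8254,40.7116 44.5485,30.1159 53.9690,23.0179 64.0867,19.4174 74.9017,19.3146 86.4140,22.7094" fill="none" stroke="#ff0000"/>
  <polygon points="106.2239,19.6733 44.0557,35.4396 46.7789,16.6473 117.8143,54.0245 135.9398,8.2421" fill="none" stroke="#ff8800"/>
</svg>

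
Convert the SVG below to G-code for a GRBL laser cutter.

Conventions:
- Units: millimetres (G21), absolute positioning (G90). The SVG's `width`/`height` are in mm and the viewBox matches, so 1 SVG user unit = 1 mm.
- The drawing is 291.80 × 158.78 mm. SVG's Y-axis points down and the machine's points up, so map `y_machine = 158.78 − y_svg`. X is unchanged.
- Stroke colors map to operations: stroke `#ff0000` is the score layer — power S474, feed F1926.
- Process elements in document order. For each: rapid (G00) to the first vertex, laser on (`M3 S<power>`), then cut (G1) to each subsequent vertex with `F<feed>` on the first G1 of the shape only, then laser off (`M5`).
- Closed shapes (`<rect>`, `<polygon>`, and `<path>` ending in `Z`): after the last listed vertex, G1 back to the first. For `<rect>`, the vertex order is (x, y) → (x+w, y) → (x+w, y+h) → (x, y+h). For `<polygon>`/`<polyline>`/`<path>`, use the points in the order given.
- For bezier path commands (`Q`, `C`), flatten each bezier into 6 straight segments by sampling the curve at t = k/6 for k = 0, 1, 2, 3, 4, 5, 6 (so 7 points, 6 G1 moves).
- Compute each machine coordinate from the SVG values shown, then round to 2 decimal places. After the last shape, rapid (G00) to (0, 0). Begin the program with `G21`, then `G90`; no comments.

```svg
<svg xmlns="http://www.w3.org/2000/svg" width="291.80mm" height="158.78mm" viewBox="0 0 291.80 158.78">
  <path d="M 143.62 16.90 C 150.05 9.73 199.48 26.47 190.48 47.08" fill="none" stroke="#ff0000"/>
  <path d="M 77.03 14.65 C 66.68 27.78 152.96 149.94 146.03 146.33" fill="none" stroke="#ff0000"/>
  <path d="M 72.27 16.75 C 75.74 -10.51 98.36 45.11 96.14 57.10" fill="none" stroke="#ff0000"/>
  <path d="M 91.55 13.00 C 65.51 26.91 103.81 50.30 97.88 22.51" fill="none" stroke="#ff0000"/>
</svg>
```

G21
G90
G00 X143.62 Y141.88
M3 S474
G1 X149.95 Y143.57 F1926
G1 X160.63 Y141.82
G1 X172.84 Y137.21
G1 X183.76 Y130.28
G1 X190.58 Y121.59
G1 X190.48 Y111.70
M5
G00 X77.03 Y144.13
M3 S474
G1 X79.03 Y129.57 F1926
G1 X91.86 Y103.35
G1 X110.25 Y72.01
G1 X128.92 Y42.07
G1 X142.61 Y20.04
G1 X146.03 Y12.45
M5
G00 X72.27 Y142.03
M3 S474
G1 X75.40 Y149.34 F1926
G1 X80.49 Y146.35
G1 X86.34 Y136.57
G1 X91.71 Y123.53
G1 X95.38 Y110.73
G1 X96.14 Y101.68
M5
G00 X91.55 Y145.78
M3 S474
G1 X83.39 Y138.32 F1926
G1 X82.94 Y130.96
G1 X87.17 Y125.39
G1 X93.09 Y123.29
G1 X97.66 Y126.36
G1 X97.88 Y136.27
M5
G00 X0.00 Y0.00

1 u = 1 mm; y_m = 158.78 − y.

[1] `<path>` cubic bezier, #ff0000→score S474 F1926: (143.62,141.88) → (149.95,143.57) → (160.63,141.82) → (172.84,137.21) → (183.76,130.28) → (190.58,121.59) → (190.48,111.70)

[2] `<path>` cubic bezier, #ff0000→score S474 F1926: (77.03,144.13) → (79.03,129.57) → (91.86,103.35) → (110.25,72.01) → (128.92,42.07) → (142.61,20.04) → (146.03,12.45)

[3] `<path>` cubic bezier, #ff0000→score S474 F1926: (72.27,142.03) → (75.40,149.34) → (80.49,146.35) → (86.34,136.57) → (91.71,123.53) → (95.38,110.73) → (96.14,101.68)

[4] `<path>` cubic bezier, #ff0000→score S474 F1926: (91.55,145.78) → (83.39,138.32) → (82.94,130.96) → (87.17,125.39) → (93.09,123.29) → (97.66,126.36) → (97.88,136.27)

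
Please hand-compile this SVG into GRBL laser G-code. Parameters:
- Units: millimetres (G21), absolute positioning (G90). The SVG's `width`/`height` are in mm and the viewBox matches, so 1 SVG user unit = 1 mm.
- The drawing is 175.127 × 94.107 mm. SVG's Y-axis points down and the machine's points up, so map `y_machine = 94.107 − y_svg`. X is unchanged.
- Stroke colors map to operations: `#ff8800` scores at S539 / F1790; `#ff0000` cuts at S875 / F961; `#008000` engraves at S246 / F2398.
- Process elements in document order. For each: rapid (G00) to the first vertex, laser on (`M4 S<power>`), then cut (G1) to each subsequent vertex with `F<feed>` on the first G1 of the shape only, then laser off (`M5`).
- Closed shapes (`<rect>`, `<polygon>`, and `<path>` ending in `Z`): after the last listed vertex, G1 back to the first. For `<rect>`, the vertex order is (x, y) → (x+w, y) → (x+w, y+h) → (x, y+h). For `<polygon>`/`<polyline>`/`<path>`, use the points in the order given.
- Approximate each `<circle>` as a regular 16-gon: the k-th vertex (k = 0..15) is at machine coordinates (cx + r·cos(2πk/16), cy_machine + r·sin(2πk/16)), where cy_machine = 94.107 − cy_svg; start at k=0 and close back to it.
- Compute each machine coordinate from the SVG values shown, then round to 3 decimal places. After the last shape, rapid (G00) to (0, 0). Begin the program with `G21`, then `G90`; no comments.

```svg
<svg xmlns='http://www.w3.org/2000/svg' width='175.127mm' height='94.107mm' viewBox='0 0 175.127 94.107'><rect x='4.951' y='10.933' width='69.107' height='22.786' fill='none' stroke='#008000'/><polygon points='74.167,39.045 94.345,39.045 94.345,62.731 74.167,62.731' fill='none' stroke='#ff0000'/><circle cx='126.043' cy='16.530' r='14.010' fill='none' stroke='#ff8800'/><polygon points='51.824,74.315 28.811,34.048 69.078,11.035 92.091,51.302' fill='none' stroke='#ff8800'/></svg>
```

G21
G90
G00 X4.951 Y83.174
M4 S246
G1 X74.058 Y83.174 F2398
G1 X74.058 Y60.388
G1 X4.951 Y60.388
G1 X4.951 Y83.174
M5
G00 X74.167 Y55.062
M4 S875
G1 X94.345 Y55.062 F961
G1 X94.345 Y31.376
G1 X74.167 Y31.376
G1 X74.167 Y55.062
M5
G00 X140.053 Y77.577
M4 S539
G1 X138.987 Y82.938 F1790
G1 X135.950 Y87.484
G1 X131.404 Y90.521
G1 X126.043 Y91.587
G1 X120.682 Y90.521
G1 X116.136 Y87.484
G1 X113.099 Y82.938
G1 X112.033 Y77.577
G1 X113.099 Y72.216
G1 X116.136 Y67.670
G1 X120.682 Y64.633
G1 X126.043 Y63.567
G1 X131.404 Y64.633
G1 X135.950 Y67.670
G1 X138.987 Y72.216
G1 X140.053 Y77.577
M5
G00 X51.824 Y19.792
M4 S539
G1 X28.811 Y60.059 F1790
G1 X69.078 Y83.072
G1 X92.091 Y42.805
G1 X51.824 Y19.792
M5
G00 X0.000 Y0.000

1 u = 1 mm; y_m = 94.107 − y.

[1] `<rect>` rectangle, #008000→engrave S246 F2398: (4.951,83.174) → (74.058,83.174) → (74.058,60.388) → (4.951,60.388) → (4.951,83.174) (closed)

[2] `<polygon>` rectangle, #ff0000→cut S875 F961: (74.167,55.062) → (94.345,55.062) → (94.345,31.376) → (74.167,31.376) → (74.167,55.062) (closed)

[3] `<circle>` circle, #ff8800→score S539 F1790: (140.053,77.577) → (138.987,82.938) → (135.950,87.484) → (131.404,90.521) → (126.043,91.587) → (120.682,90.521) → (116.136,87.484) → (113.099,82.938) → (112.033,77.577) → (113.099,72.216) → (116.136,67.670) → (120.682,64.633) → (126.043,63.567) → (131.404,64.633) → (135.950,67.670) → (138.987,72.216) → (140.053,77.577) (closed)

[4] `<polygon>` regular polygon, #ff8800→score S539 F1790: (51.824,19.792) → (28.811,60.059) → (69.078,83.072) → (92.091,42.805) → (51.824,19.792) (closed)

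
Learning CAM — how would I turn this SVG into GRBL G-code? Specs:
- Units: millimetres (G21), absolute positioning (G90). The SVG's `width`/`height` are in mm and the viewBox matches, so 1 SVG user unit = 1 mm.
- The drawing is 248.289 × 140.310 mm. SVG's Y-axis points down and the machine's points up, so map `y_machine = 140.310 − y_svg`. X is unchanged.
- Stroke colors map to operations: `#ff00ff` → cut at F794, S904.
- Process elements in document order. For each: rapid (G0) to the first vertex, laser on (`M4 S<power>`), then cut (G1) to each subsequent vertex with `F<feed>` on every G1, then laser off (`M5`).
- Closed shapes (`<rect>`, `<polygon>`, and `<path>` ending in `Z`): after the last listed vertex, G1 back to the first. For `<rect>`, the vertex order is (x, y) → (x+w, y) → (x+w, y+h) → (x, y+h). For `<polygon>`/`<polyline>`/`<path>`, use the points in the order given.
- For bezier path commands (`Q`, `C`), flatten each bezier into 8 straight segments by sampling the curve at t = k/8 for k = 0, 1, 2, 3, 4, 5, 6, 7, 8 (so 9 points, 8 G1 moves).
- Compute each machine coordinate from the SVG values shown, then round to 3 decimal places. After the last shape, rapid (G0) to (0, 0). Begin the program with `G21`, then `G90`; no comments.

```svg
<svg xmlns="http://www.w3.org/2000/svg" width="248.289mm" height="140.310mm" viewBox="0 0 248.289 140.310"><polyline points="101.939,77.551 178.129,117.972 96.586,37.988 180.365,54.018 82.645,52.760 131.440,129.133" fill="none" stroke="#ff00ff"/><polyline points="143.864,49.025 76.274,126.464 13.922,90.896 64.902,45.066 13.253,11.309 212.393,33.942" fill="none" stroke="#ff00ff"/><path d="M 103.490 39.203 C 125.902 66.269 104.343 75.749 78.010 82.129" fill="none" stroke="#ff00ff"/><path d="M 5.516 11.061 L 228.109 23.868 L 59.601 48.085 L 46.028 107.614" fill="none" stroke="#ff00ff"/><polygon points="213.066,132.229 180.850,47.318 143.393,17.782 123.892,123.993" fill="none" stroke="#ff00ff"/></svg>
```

G21
G90
G0 X101.939 Y62.759
M4 S904
G1 X178.129 Y22.338 F794
G1 X96.586 Y102.322 F794
G1 X180.365 Y86.292 F794
G1 X82.645 Y87.550 F794
G1 X131.440 Y11.177 F794
M5
G0 X143.864 Y91.285
M4 S904
G1 X76.274 Y13.846 F794
G1 X13.922 Y49.414 F794
G1 X64.902 Y95.244 F794
G1 X13.253 Y129.001 F794
G1 X212.393 Y106.368 F794
M5
G0 X103.490 Y101.107
M4 S904
G1 X109.910 Y91.753 F794
G1 X112.667 Y83.879 F794
G1 X112.220 Y77.313 F794
G1 X109.029 Y71.887 F794
G1 X103.554 Y67.430 F794
G1 X96.252 Y63.774 F794
G1 X87.585 Y60.747 F794
G1 X78.010 Y58.181 F794
M5
G0 X5.516 Y129.249
M4 S904
G1 X228.109 Y116.442 F794
G1 X59.601 Y92.225 F794
G1 X46.028 Y32.696 F794
M5
G0 X213.066 Y8.081
M4 S904
G1 X180.850 Y92.992 F794
G1 X143.393 Y122.528 F794
G1 X123.892 Y16.317 F794
G1 X213.066 Y8.081 F794
M5
G0 X0.000 Y0.000

1 u = 1 mm; y_m = 140.310 − y.

[1] `<polyline>` open polyline, #ff00ff→cut S904 F794: (101.939,62.759) → (178.129,22.338) → (96.586,102.322) → (180.365,86.292) → (82.645,87.550) → (131.440,11.177)

[2] `<polyline>` open polyline, #ff00ff→cut S904 F794: (143.864,91.285) → (76.274,13.846) → (13.922,49.414) → (64.902,95.244) → (13.253,129.001) → (212.393,106.368)

[3] `<path>` cubic bezier, #ff00ff→cut S904 F794: (103.490,101.107) → (109.910,91.753) → (112.667,83.879) → (112.220,77.313) → (109.029,71.887) → (103.554,67.430) → (96.252,63.774) → (87.585,60.747) → (78.010,58.181)

[4] `<path>` open polyline, #ff00ff→cut S904 F794: (5.516,129.249) → (228.109,116.442) → (59.601,92.225) → (46.028,32.696)

[5] `<polygon>` closed polygon, #ff00ff→cut S904 F794: (213.066,8.081) → (180.850,92.992) → (143.393,122.528) → (123.892,16.317) → (213.066,8.081) (closed)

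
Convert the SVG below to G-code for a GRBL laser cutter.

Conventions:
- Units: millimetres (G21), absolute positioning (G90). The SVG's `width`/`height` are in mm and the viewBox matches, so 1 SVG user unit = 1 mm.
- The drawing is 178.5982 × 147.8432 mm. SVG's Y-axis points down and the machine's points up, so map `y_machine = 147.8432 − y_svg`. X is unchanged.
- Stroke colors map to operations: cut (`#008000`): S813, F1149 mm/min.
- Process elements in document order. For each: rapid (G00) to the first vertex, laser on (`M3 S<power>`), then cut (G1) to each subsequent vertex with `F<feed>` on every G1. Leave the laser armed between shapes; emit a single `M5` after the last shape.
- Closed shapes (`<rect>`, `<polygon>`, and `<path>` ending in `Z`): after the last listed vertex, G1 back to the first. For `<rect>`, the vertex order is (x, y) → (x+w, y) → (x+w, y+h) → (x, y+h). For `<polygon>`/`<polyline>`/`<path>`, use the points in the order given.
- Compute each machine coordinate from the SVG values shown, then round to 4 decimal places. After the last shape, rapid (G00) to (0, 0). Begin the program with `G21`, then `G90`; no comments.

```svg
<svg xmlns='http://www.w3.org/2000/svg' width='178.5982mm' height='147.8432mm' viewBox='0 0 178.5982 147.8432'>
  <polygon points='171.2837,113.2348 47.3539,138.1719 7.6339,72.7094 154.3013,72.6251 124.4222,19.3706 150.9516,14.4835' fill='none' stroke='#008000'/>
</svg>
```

viewBox `0 0 178.5982 147.8432` with mm width/height → 1 unit = 1 mm. Flip: y_m = 147.8432 − y_svg.

**Shape 1** — `<polygon>` closed polygon, stroke `#008000` → cut (S813, F1149). Machine vertices: (171.2837,34.6084) → (47.3539,9.6713) → (7.6339,75.1338) → (154.3013,75.2181) → (124.4222,128.4726) → (150.9516,133.3597) → (171.2837,34.6084). Closed: final G1 returns to the first vertex.

G21
G90
G00 X171.2837 Y34.6084
M3 S813
G1 X47.3539 Y9.6713 F1149
G1 X7.6339 Y75.1338 F1149
G1 X154.3013 Y75.2181 F1149
G1 X124.4222 Y128.4726 F1149
G1 X150.9516 Y133.3597 F1149
G1 X171.2837 Y34.6084 F1149
M5
G00 X0.0000 Y0.0000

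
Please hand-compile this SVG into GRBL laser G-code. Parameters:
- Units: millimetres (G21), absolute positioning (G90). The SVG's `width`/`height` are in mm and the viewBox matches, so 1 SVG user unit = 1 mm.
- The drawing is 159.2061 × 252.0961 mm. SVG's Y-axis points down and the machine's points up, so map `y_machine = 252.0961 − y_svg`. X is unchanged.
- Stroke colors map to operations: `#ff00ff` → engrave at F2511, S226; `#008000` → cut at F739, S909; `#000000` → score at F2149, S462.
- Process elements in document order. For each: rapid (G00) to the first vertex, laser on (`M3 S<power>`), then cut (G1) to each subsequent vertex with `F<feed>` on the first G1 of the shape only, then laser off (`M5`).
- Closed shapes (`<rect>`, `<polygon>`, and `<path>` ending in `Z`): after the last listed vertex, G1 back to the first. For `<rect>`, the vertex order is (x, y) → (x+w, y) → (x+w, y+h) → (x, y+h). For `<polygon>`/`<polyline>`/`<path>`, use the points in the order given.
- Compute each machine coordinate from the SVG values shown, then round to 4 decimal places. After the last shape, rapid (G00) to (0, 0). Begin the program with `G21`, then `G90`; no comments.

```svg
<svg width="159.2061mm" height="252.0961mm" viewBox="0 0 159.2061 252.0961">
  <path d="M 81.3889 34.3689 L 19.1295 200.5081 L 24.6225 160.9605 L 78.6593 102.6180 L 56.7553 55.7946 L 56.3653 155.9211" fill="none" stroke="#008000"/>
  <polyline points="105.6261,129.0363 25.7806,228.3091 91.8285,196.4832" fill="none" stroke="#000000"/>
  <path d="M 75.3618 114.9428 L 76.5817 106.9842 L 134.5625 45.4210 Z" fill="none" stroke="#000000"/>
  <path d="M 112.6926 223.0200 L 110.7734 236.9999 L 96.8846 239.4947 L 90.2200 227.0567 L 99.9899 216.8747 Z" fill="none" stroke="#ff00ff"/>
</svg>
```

Since the viewBox matches the mm dimensions, user units are millimetres directly. The only transform is the Y-flip y_m = 252.0961 − y_svg.

Shape 1 is a open polyline drawn with `<path>`. Its stroke #008000 means cut at S909, F739. After flipping Y the toolpath is (81.3889,217.7272) → (19.1295,51.5880) → (24.6225,91.1356) → (78.6593,149.4781) → (56.7553,196.3015) → (56.3653,96.1750).

Shape 2 is a open polyline drawn with `<polyline>`. Its stroke #000000 means score at S462, F2149. After flipping Y the toolpath is (105.6261,123.0598) → (25.7806,23.7870) → (91.8285,55.6129).

Shape 3 is a closed polygon drawn with `<path>`. Its stroke #000000 means score at S462, F2149. After flipping Y the toolpath is (75.3618,137.1533) → (76.5817,145.1119) → (134.5625,206.6751) → (75.3618,137.1533), returning to the start.

Shape 4 is a regular polygon drawn with `<path>`. Its stroke #ff00ff means engrave at S226, F2511. After flipping Y the toolpath is (112.6926,29.0761) → (110.7734,15.0962) → (96.8846,12.6014) → (90.2200,25.0394) → (99.9899,35.2214) → (112.6926,29.0761), returning to the start.

G21
G90
G00 X81.3889 Y217.7272
M3 S909
G1 X19.1295 Y51.5880 F739
G1 X24.6225 Y91.1356
G1 X78.6593 Y149.4781
G1 X56.7553 Y196.3015
G1 X56.3653 Y96.1750
M5
G00 X105.6261 Y123.0598
M3 S462
G1 X25.7806 Y23.7870 F2149
G1 X91.8285 Y55.6129
M5
G00 X75.3618 Y137.1533
M3 S462
G1 X76.5817 Y145.1119 F2149
G1 X134.5625 Y206.6751
G1 X75.3618 Y137.1533
M5
G00 X112.6926 Y29.0761
M3 S226
G1 X110.7734 Y15.0962 F2511
G1 X96.8846 Y12.6014
G1 X90.2200 Y25.0394
G1 X99.9899 Y35.2214
G1 X112.6926 Y29.0761
M5
G00 X0.0000 Y0.0000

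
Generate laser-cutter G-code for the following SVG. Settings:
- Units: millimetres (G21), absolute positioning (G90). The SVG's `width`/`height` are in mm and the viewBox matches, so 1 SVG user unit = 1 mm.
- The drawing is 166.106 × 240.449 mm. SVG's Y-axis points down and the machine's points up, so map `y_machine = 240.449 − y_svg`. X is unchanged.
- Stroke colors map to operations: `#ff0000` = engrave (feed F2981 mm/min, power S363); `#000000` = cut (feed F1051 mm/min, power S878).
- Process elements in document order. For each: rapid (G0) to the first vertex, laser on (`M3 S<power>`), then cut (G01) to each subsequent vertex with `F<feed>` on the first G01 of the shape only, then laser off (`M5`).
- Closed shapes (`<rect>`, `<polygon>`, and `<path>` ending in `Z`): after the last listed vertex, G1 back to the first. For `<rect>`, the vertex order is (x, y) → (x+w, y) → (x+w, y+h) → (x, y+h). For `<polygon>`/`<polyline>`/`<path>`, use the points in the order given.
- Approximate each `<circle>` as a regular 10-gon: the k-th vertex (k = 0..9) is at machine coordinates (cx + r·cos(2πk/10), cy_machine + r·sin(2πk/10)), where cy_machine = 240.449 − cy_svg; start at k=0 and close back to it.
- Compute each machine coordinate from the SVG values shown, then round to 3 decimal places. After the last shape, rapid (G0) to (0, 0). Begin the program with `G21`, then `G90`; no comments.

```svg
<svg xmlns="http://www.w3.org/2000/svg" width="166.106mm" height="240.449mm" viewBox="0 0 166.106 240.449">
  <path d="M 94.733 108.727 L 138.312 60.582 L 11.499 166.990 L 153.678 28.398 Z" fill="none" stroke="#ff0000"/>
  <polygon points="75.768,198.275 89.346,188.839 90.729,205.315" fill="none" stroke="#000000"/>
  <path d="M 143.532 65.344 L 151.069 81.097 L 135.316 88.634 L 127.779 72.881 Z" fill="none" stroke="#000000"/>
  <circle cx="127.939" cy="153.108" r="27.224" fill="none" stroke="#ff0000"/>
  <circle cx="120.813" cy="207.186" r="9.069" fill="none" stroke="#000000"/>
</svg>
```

viewBox `0 0 166.106 240.449` with mm width/height → 1 unit = 1 mm. Flip: y_m = 240.449 − y_svg.

**Shape 1** — `<path>` closed polygon, stroke `#ff0000` → engrave (S363, F2981). Machine vertices: (94.733,131.722) → (138.312,179.867) → (11.499,73.459) → (153.678,212.051) → (94.733,131.722). Closed: final G1 returns to the first vertex.

**Shape 2** — `<polygon>` regular polygon, stroke `#000000` → cut (S878, F1051). Machine vertices: (75.768,42.174) → (89.346,51.610) → (90.729,35.134) → (75.768,42.174). Closed: final G1 returns to the first vertex.

**Shape 3** — `<path>` regular polygon, stroke `#000000` → cut (S878, F1051). Machine vertices: (143.532,175.105) → (151.069,159.352) → (135.316,151.815) → (127.779,167.568) → (143.532,175.105). Closed: final G1 returns to the first vertex.

**Shape 4** — `<circle>` circle, stroke `#ff0000` → engrave (S363, F2981). Machine vertices: (155.163,87.341) → (149.964,103.343) → (136.352,113.233) → (119.526,113.233) → (105.914,103.343) → (100.715,87.341) → (105.914,71.339) → (119.526,61.449) → (136.352,61.449) → (149.964,71.339) → (155.163,87.341). Closed: final G1 returns to the first vertex.

**Shape 5** — `<circle>` circle, stroke `#000000` → cut (S878, F1051). Machine vertices: (129.882,33.263) → (128.150,38.594) → (123.615,41.888) → (118.011,41.888) → (113.476,38.594) → (111.744,33.263) → (113.476,27.932) → (118.011,24.638) → (123.615,24.638) → (128.150,27.932) → (129.882,33.263). Closed: final G1 returns to the first vertex.

G21
G90
G0 X94.733 Y131.722
M3 S363
G01 X138.312 Y179.867 F2981
G01 X11.499 Y73.459
G01 X153.678 Y212.051
G01 X94.733 Y131.722
M5
G0 X75.768 Y42.174
M3 S878
G01 X89.346 Y51.610 F1051
G01 X90.729 Y35.134
G01 X75.768 Y42.174
M5
G0 X143.532 Y175.105
M3 S878
G01 X151.069 Y159.352 F1051
G01 X135.316 Y151.815
G01 X127.779 Y167.568
G01 X143.532 Y175.105
M5
G0 X155.163 Y87.341
M3 S363
G01 X149.964 Y103.343 F2981
G01 X136.352 Y113.233
G01 X119.526 Y113.233
G01 X105.914 Y103.343
G01 X100.715 Y87.341
G01 X105.914 Y71.339
G01 X119.526 Y61.449
G01 X136.352 Y61.449
G01 X149.964 Y71.339
G01 X155.163 Y87.341
M5
G0 X129.882 Y33.263
M3 S878
G01 X128.150 Y38.594 F1051
G01 X123.615 Y41.888
G01 X118.011 Y41.888
G01 X113.476 Y38.594
G01 X111.744 Y33.263
G01 X113.476 Y27.932
G01 X118.011 Y24.638
G01 X123.615 Y24.638
G01 X128.150 Y27.932
G01 X129.882 Y33.263
M5
G0 X0.000 Y0.000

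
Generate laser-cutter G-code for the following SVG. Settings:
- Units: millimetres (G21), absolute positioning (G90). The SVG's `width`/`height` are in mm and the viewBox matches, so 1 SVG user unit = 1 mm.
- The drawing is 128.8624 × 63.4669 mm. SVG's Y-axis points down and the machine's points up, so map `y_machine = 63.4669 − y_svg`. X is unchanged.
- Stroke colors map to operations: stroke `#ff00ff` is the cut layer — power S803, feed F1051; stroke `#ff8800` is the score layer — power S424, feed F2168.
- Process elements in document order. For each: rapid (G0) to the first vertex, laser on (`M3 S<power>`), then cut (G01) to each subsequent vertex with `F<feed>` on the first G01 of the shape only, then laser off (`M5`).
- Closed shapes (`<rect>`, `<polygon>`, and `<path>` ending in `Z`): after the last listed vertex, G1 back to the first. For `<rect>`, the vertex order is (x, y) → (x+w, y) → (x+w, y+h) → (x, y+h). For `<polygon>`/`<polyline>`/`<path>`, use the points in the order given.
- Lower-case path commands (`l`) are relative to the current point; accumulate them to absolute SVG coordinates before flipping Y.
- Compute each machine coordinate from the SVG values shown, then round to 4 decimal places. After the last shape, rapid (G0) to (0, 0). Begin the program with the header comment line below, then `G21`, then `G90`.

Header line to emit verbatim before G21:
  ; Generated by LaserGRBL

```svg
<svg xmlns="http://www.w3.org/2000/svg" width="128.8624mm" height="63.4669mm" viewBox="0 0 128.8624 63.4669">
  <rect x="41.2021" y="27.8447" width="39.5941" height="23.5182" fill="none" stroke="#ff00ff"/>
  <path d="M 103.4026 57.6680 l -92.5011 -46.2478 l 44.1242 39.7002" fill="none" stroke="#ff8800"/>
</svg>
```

; Generated by LaserGRBL
G21
G90
G0 X41.2021 Y35.6222
M3 S803
G01 X80.7962 Y35.6222 F1051
G01 X80.7962 Y12.1040
G01 X41.2021 Y12.1040
G01 X41.2021 Y35.6222
M5
G0 X103.4026 Y5.7989
M3 S424
G01 X10.9015 Y52.0467 F2168
G01 X55.0257 Y12.3465
M5
G0 X0.0000 Y0.0000

viewBox `0 0 128.8624 63.4669` with mm width/height → 1 unit = 1 mm. Flip: y_m = 63.4669 − y_svg.

**Shape 1** — `<rect>` rectangle, stroke `#ff00ff` → cut (S803, F1051). Machine vertices: (41.2021,35.6222) → (80.7962,35.6222) → (80.7962,12.1040) → (41.2021,12.1040) → (41.2021,35.6222). Closed: final G1 returns to the first vertex.

**Shape 2** — `<path>` open polyline, stroke `#ff8800` → score (S424, F2168). Machine vertices: (103.4026,5.7989) → (10.9015,52.0467) → (55.0257,12.3465). Open path.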